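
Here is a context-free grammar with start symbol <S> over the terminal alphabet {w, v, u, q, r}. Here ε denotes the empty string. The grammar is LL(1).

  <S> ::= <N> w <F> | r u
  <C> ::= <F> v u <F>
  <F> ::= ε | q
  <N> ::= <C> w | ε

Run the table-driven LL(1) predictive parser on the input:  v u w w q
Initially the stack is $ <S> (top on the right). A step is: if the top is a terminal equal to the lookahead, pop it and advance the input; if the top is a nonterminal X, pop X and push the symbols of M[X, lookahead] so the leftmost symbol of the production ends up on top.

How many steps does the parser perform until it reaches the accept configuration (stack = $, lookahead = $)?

11

      Stack                  Input        Action
   1  $ <S>                  v u w w q $  expand <S> ::= <N> w <F>
   2  $ <F> w <N>            v u w w q $  expand <N> ::= <C> w
   3  $ <F> w w <C>          v u w w q $  expand <C> ::= <F> v u <F>
   4  $ <F> w w <F> u v <F>  v u w w q $  expand <F> ::= ε
   5  $ <F> w w <F> u v      v u w w q $  match v
   6  $ <F> w w <F> u        u w w q $    match u
   7  $ <F> w w <F>          w w q $      expand <F> ::= ε
   8  $ <F> w w              w w q $      match w
   9  $ <F> w                w q $        match w
  10  $ <F>                  q $          expand <F> ::= q
  11  $ q                    q $          match q
Accept reached after 11 steps.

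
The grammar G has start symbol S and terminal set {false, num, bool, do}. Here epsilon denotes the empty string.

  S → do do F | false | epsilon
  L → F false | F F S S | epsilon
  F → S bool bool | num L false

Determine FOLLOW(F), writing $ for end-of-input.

{$, bool, do, false, num}

FIRST(S) = {epsilon, do, false}
FIRST(F) = {bool, do, false, num}  (via S bool bool)
FIRST(L) = {epsilon, bool, do, false, num}  (via F false, F F S S)
FOLLOW(S) includes $ since S is the start symbol.
FOLLOW(L): in F→num L false, L is followed by false with FIRST {false}. Thus FOLLOW(L) = {false}.
FOLLOW(S): in L→F F S S (occurrence 1), S is followed by S with FIRST {epsilon, do, false}; in L→F F S S (occurrence 1), the suffix after S is nullable, so FOLLOW(S) ⊇ FOLLOW(L) = {false}; in L→F F S S (occurrence 2), the suffix after S is empty, so FOLLOW(S) ⊇ FOLLOW(L) = {false}; in F→S bool bool, S is followed by bool bool with FIRST {bool}. Thus FOLLOW(S) = {$, bool, do, false}.
FOLLOW(F): in S→do do F, the suffix after F is empty, so FOLLOW(F) ⊇ FOLLOW(S) = {$, bool, do, false}; in L→F false, F is followed by false with FIRST {false}; in L→F F S S (occurrence 1), F is followed by F S S with FIRST {bool, do, false, num}; in L→F F S S (occurrence 2), F is followed by S S with FIRST {epsilon, do, false}; in L→F F S S (occurrence 2), the suffix after F is nullable, so FOLLOW(F) ⊇ FOLLOW(L) = {false}. Thus FOLLOW(F) = {$, bool, do, false, num}.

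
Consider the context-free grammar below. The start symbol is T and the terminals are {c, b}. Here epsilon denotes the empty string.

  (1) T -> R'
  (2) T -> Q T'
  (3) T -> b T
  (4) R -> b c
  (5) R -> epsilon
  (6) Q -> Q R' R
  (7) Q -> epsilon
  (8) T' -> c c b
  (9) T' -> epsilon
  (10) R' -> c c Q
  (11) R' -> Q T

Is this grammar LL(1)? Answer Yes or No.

No

FIRST(T) = {epsilon, b, c}
FIRST(R) = {epsilon, b}
FIRST(Q) = {epsilon, b, c}
FIRST(T') = {epsilon, c}
FIRST(R') = {epsilon, b, c}
FOLLOW(T) = {$, b, c}
FOLLOW(R) = {$, b, c}
FOLLOW(Q) = {$, b, c}
FOLLOW(T') = {$, b, c}
FOLLOW(R') = {$, b, c}
Cell M[Q, $] receives both Q -> Q R' R and Q -> epsilon — the grammar is not LL(1).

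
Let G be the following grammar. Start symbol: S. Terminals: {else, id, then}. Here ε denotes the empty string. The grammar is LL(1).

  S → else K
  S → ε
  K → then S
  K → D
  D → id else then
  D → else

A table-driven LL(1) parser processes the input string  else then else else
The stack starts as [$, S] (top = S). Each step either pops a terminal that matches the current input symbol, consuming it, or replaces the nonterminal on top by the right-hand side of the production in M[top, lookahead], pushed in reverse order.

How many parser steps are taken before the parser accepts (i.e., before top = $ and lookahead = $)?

9

     Stack     Input                  Action
  1  $ S       else then else else $  expand S → else K
  2  $ K else  else then else else $  match else
  3  $ K       then else else $       expand K → then S
  4  $ S then  then else else $       match then
  5  $ S       else else $            expand S → else K
  6  $ K else  else else $            match else
  7  $ K       else $                 expand K → D
  8  $ D       else $                 expand D → else
  9  $ else    else $                 match else
Accept reached after 9 steps.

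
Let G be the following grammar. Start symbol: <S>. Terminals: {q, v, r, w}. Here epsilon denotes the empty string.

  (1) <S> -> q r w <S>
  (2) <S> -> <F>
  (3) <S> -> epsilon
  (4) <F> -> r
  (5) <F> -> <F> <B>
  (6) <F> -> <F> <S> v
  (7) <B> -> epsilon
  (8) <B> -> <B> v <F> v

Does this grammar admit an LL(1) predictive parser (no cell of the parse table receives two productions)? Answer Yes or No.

FIRST(<S>) = {epsilon, q, r}
FIRST(<F>) = {r}
FIRST(<B>) = {epsilon, v}
FOLLOW(<S>) = {$, v}
FOLLOW(<F>) = {$, q, r, v}
FOLLOW(<B>) = {$, q, r, v}
Cell M[<B>, v] receives both <B> -> epsilon and <B> -> <B> v <F> v — the grammar is not LL(1).

No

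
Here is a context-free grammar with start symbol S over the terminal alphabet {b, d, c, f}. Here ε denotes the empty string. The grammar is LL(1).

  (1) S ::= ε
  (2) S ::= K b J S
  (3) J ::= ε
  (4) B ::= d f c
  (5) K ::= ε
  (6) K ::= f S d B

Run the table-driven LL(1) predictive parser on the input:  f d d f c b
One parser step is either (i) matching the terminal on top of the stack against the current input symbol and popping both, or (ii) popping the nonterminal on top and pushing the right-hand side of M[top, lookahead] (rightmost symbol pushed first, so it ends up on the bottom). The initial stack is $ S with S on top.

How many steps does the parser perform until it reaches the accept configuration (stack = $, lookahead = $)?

12

      Stack            Input          Action
   1  $ S              f d d f c b $  expand S ::= K b J S
   2  $ S J b K        f d d f c b $  expand K ::= f S d B
   3  $ S J b B d S f  f d d f c b $  match f
   4  $ S J b B d S    d d f c b $    expand S ::= ε
   5  $ S J b B d      d d f c b $    match d
   6  $ S J b B        d f c b $      expand B ::= d f c
   7  $ S J b c f d    d f c b $      match d
   8  $ S J b c f      f c b $        match f
   9  $ S J b c        c b $          match c
  10  $ S J b          b $            match b
  11  $ S J            $              expand J ::= ε
  12  $ S              $              expand S ::= ε
Accept reached after 12 steps.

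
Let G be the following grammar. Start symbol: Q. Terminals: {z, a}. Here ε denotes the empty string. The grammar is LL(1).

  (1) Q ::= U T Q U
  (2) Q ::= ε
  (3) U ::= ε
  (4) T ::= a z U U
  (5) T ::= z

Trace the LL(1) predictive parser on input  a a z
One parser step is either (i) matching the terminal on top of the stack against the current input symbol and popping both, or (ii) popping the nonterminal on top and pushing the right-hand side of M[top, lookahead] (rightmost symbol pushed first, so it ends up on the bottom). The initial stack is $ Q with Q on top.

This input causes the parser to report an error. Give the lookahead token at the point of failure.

a

step 1: stack=$ Q  input=a a z $  — expand Q ::= U T Q U
step 2: stack=$ U Q T U  input=a a z $  — expand U ::= ε
step 3: stack=$ U Q T  input=a a z $  — expand T ::= a z U U
step 4: stack=$ U Q U U z a  input=a a z $  — match a
step 5: stack=$ U Q U U z  input=a z $  — error: top is terminal z but lookahead is a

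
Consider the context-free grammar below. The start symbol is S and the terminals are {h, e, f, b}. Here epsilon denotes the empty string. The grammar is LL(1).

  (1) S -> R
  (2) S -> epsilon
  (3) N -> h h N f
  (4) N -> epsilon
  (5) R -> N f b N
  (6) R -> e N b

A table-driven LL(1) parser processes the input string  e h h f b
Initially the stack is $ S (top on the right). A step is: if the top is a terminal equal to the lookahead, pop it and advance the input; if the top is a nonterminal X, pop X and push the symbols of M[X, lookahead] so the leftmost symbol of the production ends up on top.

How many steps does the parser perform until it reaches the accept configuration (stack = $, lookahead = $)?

     Stack        Input        Action
  1  $ S          e h h f b $  expand S -> R
  2  $ R          e h h f b $  expand R -> e N b
  3  $ b N e      e h h f b $  match e
  4  $ b N        h h f b $    expand N -> h h N f
  5  $ b f N h h  h h f b $    match h
  6  $ b f N h    h f b $      match h
  7  $ b f N      f b $        expand N -> epsilon
  8  $ b f        f b $        match f
  9  $ b          b $          match b
Accept reached after 9 steps.

9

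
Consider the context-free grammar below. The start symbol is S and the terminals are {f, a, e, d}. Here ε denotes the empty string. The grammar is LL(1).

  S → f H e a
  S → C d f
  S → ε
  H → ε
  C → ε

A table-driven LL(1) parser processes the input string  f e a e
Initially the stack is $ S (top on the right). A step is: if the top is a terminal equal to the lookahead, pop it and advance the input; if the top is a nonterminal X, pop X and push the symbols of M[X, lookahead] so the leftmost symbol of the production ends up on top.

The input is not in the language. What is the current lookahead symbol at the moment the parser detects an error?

     Stack      Input      Action
  1  $ S        f e a e $  expand S → f H e a
  2  $ a e H f  f e a e $  match f
  3  $ a e H    e a e $    expand H → ε
  4  $ a e      e a e $    match e
  5  $ a        a e $      match a
  6  $          e $        error: stack empty but input remains

e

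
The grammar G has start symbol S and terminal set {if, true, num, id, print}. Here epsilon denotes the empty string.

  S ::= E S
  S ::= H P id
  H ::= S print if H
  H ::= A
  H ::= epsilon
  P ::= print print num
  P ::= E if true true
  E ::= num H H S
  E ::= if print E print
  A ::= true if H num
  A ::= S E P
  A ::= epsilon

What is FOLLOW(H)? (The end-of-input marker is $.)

FIRST(E): from E::=num H H S we get {num}; from E::=if print E print we get {if}. So FIRST(E) = {if, num}.
FIRST(P): from P::=print print num we get {print}; from P::=E if true true we get {if, num}. So FIRST(P) = {if, num, print}.
FIRST(S): from S::=E S we get {if, num}; from S::=H P id we get {if, num, print, true}. So FIRST(S) = {if, num, print, true}.
FIRST(A): from A::=true if H num we get {true}; from A::=S E P we get {if, num, print, true}; from A::=epsilon we get {epsilon}. So FIRST(A) = {epsilon, if, num, print, true}.
FIRST(H): from H::=S print if H we get {if, num, print, true}; from H::=A we get {epsilon, if, num, print, true}; from H::=epsilon we get {epsilon}. So FIRST(H) = {epsilon, if, num, print, true}.
FOLLOW(S) includes $ since S is the start symbol.
FOLLOW(H): in S::=H P id, H is followed by P id with FIRST {if, num, print}; in H::=S print if H, the suffix after H is empty (adds nothing new); in E::=num H H S (occurrence 1), H is followed by H S with FIRST {if, num, print, true}; in E::=num H H S (occurrence 2), H is followed by S with FIRST {if, num, print, true}; in A::=true if H num, H is followed by num with FIRST {num}. Thus FOLLOW(H) = {if, num, print, true}.
FOLLOW(E): in S::=E S, E is followed by S with FIRST {if, num, print, true}; in P::=E if true true, E is followed by if true true with FIRST {if}; in E::=if print E print, E is followed by print with FIRST {print}; in A::=S E P, E is followed by P with FIRST {if, num, print}. Thus FOLLOW(E) = {if, num, print, true}.
FOLLOW(S): in S::=E S, the suffix after S is empty (adds nothing new); in H::=S print if H, S is followed by print if H with FIRST {print}; in E::=num H H S, the suffix after S is empty, so FOLLOW(S) ⊇ FOLLOW(E) = {if, num, print, true}; in A::=S E P, S is followed by E P with FIRST {if, num}. Thus FOLLOW(S) = {$, if, num, print, true}.
FOLLOW(A): in H::=A, the suffix after A is empty, so FOLLOW(A) ⊇ FOLLOW(H) = {if, num, print, true}. Thus FOLLOW(A) = {if, num, print, true}.
FOLLOW(P): in S::=H P id, P is followed by id with FIRST {id}; in A::=S E P, the suffix after P is empty, so FOLLOW(P) ⊇ FOLLOW(A) = {if, num, print, true}. Thus FOLLOW(P) = {id, if, num, print, true}.

{if, num, print, true}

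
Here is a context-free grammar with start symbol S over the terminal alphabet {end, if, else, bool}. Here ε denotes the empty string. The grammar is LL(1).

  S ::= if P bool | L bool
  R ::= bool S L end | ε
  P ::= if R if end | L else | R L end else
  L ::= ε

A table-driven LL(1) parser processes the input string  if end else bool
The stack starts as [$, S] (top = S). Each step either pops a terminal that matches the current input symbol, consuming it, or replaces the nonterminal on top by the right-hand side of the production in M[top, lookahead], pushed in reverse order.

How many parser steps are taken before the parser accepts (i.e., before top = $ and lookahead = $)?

step 1: stack=$ S  input=if end else bool $  — expand S ::= if P bool
step 2: stack=$ bool P if  input=if end else bool $  — match if
step 3: stack=$ bool P  input=end else bool $  — expand P ::= R L end else
step 4: stack=$ bool else end L R  input=end else bool $  — expand R ::= ε
step 5: stack=$ bool else end L  input=end else bool $  — expand L ::= ε
step 6: stack=$ bool else end  input=end else bool $  — match end
step 7: stack=$ bool else  input=else bool $  — match else
step 8: stack=$ bool  input=bool $  — match bool
Accept reached after 8 steps.

8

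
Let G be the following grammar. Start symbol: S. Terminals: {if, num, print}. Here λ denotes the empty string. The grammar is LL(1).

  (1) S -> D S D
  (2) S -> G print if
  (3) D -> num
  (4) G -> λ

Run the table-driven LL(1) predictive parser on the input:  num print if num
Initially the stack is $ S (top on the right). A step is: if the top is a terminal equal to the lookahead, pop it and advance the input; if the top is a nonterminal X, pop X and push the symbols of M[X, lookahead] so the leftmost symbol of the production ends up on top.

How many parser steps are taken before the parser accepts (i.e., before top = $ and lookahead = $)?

9

step 1: stack=$ S  input=num print if num $  — expand S -> D S D
step 2: stack=$ D S D  input=num print if num $  — expand D -> num
step 3: stack=$ D S num  input=num print if num $  — match num
step 4: stack=$ D S  input=print if num $  — expand S -> G print if
step 5: stack=$ D if print G  input=print if num $  — expand G -> λ
step 6: stack=$ D if print  input=print if num $  — match print
step 7: stack=$ D if  input=if num $  — match if
step 8: stack=$ D  input=num $  — expand D -> num
step 9: stack=$ num  input=num $  — match num
Accept reached after 9 steps.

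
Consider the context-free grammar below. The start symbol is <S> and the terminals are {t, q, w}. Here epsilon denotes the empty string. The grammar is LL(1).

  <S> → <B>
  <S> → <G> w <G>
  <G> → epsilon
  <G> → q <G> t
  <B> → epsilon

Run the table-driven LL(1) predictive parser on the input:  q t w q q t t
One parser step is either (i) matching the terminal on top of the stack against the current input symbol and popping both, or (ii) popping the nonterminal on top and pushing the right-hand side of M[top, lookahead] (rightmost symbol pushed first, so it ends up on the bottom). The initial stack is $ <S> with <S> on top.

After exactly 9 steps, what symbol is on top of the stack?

     Stack            Input            Action
  1  $ <S>            q t w q q t t $  expand <S> → <G> w <G>
  2  $ <G> w <G>      q t w q q t t $  expand <G> → q <G> t
  3  $ <G> w t <G> q  q t w q q t t $  match q
  4  $ <G> w t <G>    t w q q t t $    expand <G> → epsilon
  5  $ <G> w t        t w q q t t $    match t
  6  $ <G> w          w q q t t $      match w
  7  $ <G>            q q t t $        expand <G> → q <G> t
  8  $ t <G> q        q q t t $        match q
  9  $ t <G>          q t t $          expand <G> → q <G> t
Stack after step 9: $ t t <G> q (top = q).

q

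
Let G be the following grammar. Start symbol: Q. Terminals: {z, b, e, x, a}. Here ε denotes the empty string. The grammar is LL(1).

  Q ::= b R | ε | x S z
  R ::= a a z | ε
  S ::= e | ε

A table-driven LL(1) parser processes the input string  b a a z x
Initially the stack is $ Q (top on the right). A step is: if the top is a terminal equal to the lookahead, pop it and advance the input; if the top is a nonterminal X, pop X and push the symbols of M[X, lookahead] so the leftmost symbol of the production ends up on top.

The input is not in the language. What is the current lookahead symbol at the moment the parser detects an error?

     Stack    Input        Action
  1  $ Q      b a a z x $  expand Q ::= b R
  2  $ R b    b a a z x $  match b
  3  $ R      a a z x $    expand R ::= a a z
  4  $ z a a  a a z x $    match a
  5  $ z a    a z x $      match a
  6  $ z      z x $        match z
  7  $        x $          error: stack empty but input remains

x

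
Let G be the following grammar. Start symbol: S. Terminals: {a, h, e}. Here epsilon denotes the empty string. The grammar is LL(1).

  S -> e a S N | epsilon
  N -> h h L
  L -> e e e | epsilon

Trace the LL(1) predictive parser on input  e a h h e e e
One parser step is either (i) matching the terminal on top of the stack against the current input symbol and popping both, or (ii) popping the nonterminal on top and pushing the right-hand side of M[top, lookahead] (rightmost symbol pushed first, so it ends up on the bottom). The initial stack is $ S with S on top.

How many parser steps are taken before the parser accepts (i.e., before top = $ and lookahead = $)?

11

      Stack      Input            Action
   1  $ S        e a h h e e e $  expand S -> e a S N
   2  $ N S a e  e a h h e e e $  match e
   3  $ N S a    a h h e e e $    match a
   4  $ N S      h h e e e $      expand S -> epsilon
   5  $ N        h h e e e $      expand N -> h h L
   6  $ L h h    h h e e e $      match h
   7  $ L h      h e e e $        match h
   8  $ L        e e e $          expand L -> e e e
   9  $ e e e    e e e $          match e
  10  $ e e      e e $            match e
  11  $ e        e $              match e
Accept reached after 11 steps.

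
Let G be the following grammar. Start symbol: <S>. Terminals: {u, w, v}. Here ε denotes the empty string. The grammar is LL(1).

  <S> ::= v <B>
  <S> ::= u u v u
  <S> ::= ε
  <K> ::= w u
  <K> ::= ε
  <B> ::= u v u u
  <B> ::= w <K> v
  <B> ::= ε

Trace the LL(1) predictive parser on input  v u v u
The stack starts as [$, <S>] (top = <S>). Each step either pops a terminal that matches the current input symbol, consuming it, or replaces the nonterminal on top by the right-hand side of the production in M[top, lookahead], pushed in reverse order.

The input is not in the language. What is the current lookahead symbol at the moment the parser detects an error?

$

step 1: stack=$ <S>  input=v u v u $  — expand <S> ::= v <B>
step 2: stack=$ <B> v  input=v u v u $  — match v
step 3: stack=$ <B>  input=u v u $  — expand <B> ::= u v u u
step 4: stack=$ u u v u  input=u v u $  — match u
step 5: stack=$ u u v  input=v u $  — match v
step 6: stack=$ u u  input=u $  — match u
step 7: stack=$ u  input=$  — error: top is terminal u but lookahead is $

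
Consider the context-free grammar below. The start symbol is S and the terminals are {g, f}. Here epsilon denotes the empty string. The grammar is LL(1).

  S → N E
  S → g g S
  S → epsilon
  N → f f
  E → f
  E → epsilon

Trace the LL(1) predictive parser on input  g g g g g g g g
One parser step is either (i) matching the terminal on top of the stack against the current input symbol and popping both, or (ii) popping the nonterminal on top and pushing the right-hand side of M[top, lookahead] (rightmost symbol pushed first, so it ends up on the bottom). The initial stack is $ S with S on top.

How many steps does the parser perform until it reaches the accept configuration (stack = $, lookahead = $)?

step 1: stack=$ S  input=g g g g g g g g $  — expand S → g g S
step 2: stack=$ S g g  input=g g g g g g g g $  — match g
step 3: stack=$ S g  input=g g g g g g g $  — match g
step 4: stack=$ S  input=g g g g g g $  — expand S → g g S
step 5: stack=$ S g g  input=g g g g g g $  — match g
step 6: stack=$ S g  input=g g g g g $  — match g
step 7: stack=$ S  input=g g g g $  — expand S → g g S
step 8: stack=$ S g g  input=g g g g $  — match g
step 9: stack=$ S g  input=g g g $  — match g
step 10: stack=$ S  input=g g $  — expand S → g g S
step 11: stack=$ S g g  input=g g $  — match g
step 12: stack=$ S g  input=g $  — match g
step 13: stack=$ S  input=$  — expand S → epsilon
Accept reached after 13 steps.

13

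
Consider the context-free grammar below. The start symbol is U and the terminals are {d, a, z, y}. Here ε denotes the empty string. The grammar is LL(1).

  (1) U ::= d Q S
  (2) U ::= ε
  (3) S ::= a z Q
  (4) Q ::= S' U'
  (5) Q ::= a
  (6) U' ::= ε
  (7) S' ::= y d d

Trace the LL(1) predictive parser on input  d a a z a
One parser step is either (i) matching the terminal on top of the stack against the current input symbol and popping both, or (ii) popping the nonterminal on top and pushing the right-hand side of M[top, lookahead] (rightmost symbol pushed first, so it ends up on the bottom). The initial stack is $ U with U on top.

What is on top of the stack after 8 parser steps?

a

step 1: stack=$ U  input=d a a z a $  — expand U ::= d Q S
step 2: stack=$ S Q d  input=d a a z a $  — match d
step 3: stack=$ S Q  input=a a z a $  — expand Q ::= a
step 4: stack=$ S a  input=a a z a $  — match a
step 5: stack=$ S  input=a z a $  — expand S ::= a z Q
step 6: stack=$ Q z a  input=a z a $  — match a
step 7: stack=$ Q z  input=z a $  — match z
step 8: stack=$ Q  input=a $  — expand Q ::= a
Stack after step 8: $ a (top = a).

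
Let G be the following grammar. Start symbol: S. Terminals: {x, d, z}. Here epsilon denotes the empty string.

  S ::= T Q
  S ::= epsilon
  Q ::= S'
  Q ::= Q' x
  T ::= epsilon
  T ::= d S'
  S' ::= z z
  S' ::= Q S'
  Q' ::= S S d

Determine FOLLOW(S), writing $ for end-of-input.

{$, d, z}

FIRST(T): from T::=epsilon we get {epsilon}; from T::=d S' we get {d}. So FIRST(T) = {epsilon, d}.
FIRST(S): from S::=T Q we get {d, z}; from S::=epsilon we get {epsilon}. So FIRST(S) = {epsilon, d, z}.
FIRST(Q'): from Q'::=S S d we get {d, z}. So FIRST(Q') = {d, z}.
FIRST(Q): from Q::=S' we get {d, z}; from Q::=Q' x we get {d, z}. So FIRST(Q) = {d, z}.
FIRST(S'): from S'::=z z we get {z}; from S'::=Q S' we get {d, z}. So FIRST(S') = {d, z}.
FOLLOW(S) includes $ since S is the start symbol.
FOLLOW(S): in Q'::=S S d (occurrence 1), S is followed by S d with FIRST {d, z}; in Q'::=S S d (occurrence 2), S is followed by d with FIRST {d}. Thus FOLLOW(S) = {$, d, z}.
FOLLOW(Q): in S::=T Q, the suffix after Q is empty, so FOLLOW(Q) ⊇ FOLLOW(S) = {$, d, z}; in S'::=Q S', Q is followed by S' with FIRST {d, z}. Thus FOLLOW(Q) = {$, d, z}.
FOLLOW(T): in S::=T Q, T is followed by Q with FIRST {d, z}. Thus FOLLOW(T) = {d, z}.
FOLLOW(S'): in Q::=S', the suffix after S' is empty, so FOLLOW(S') ⊇ FOLLOW(Q) = {$, d, z}; in T::=d S', the suffix after S' is empty, so FOLLOW(S') ⊇ FOLLOW(T) = {d, z}; in S'::=Q S', the suffix after S' is empty (adds nothing new). Thus FOLLOW(S') = {$, d, z}.
FOLLOW(Q'): in Q::=Q' x, Q' is followed by x with FIRST {x}. Thus FOLLOW(Q') = {x}.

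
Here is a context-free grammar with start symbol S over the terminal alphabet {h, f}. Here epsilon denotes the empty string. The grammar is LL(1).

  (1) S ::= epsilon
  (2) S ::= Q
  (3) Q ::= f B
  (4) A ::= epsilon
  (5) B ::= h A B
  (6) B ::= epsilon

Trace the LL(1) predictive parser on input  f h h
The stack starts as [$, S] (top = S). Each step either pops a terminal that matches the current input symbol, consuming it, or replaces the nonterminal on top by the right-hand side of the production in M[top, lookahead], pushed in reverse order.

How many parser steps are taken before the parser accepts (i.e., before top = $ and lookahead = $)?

      Stack    Input    Action
   1  $ S      f h h $  expand S ::= Q
   2  $ Q      f h h $  expand Q ::= f B
   3  $ B f    f h h $  match f
   4  $ B      h h $    expand B ::= h A B
   5  $ B A h  h h $    match h
   6  $ B A    h $      expand A ::= epsilon
   7  $ B      h $      expand B ::= h A B
   8  $ B A h  h $      match h
   9  $ B A    $        expand A ::= epsilon
  10  $ B      $        expand B ::= epsilon
Accept reached after 10 steps.

10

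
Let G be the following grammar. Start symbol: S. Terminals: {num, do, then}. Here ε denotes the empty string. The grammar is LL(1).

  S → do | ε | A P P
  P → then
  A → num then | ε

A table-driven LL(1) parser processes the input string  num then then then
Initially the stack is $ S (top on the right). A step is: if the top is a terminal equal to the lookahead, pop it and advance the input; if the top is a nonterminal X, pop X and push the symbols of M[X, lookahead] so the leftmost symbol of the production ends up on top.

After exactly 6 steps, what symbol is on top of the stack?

P

step 1: stack=$ S  input=num then then then $  — expand S → A P P
step 2: stack=$ P P A  input=num then then then $  — expand A → num then
step 3: stack=$ P P then num  input=num then then then $  — match num
step 4: stack=$ P P then  input=then then then $  — match then
step 5: stack=$ P P  input=then then $  — expand P → then
step 6: stack=$ P then  input=then then $  — match then
Stack after step 6: $ P (top = P).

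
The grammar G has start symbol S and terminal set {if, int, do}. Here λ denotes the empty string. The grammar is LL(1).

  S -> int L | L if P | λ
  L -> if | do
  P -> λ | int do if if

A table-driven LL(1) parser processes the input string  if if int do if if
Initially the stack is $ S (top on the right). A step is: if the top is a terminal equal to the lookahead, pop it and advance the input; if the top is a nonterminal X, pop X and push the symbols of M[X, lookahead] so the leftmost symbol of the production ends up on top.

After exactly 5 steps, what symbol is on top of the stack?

int

     Stack      Input                 Action
  1  $ S        if if int do if if $  expand S -> L if P
  2  $ P if L   if if int do if if $  expand L -> if
  3  $ P if if  if if int do if if $  match if
  4  $ P if     if int do if if $     match if
  5  $ P        int do if if $        expand P -> int do if if
Stack after step 5: $ if if do int (top = int).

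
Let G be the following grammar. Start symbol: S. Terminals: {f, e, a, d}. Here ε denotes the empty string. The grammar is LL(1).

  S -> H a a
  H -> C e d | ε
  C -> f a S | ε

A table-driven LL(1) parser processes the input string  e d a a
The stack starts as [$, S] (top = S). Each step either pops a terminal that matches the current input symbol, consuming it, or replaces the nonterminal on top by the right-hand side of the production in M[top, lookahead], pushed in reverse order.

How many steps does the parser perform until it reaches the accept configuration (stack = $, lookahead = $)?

     Stack        Input      Action
  1  $ S          e d a a $  expand S -> H a a
  2  $ a a H      e d a a $  expand H -> C e d
  3  $ a a d e C  e d a a $  expand C -> ε
  4  $ a a d e    e d a a $  match e
  5  $ a a d      d a a $    match d
  6  $ a a        a a $      match a
  7  $ a          a $        match a
Accept reached after 7 steps.

7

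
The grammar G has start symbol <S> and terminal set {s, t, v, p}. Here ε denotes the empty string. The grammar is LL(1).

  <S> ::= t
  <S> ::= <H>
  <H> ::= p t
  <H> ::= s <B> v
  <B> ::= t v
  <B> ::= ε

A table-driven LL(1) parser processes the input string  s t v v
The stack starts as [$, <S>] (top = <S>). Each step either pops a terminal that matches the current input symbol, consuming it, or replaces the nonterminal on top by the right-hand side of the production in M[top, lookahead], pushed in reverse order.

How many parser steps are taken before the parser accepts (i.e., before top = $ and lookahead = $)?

7

step 1: stack=$ <S>  input=s t v v $  — expand <S> ::= <H>
step 2: stack=$ <H>  input=s t v v $  — expand <H> ::= s <B> v
step 3: stack=$ v <B> s  input=s t v v $  — match s
step 4: stack=$ v <B>  input=t v v $  — expand <B> ::= t v
step 5: stack=$ v v t  input=t v v $  — match t
step 6: stack=$ v v  input=v v $  — match v
step 7: stack=$ v  input=v $  — match v
Accept reached after 7 steps.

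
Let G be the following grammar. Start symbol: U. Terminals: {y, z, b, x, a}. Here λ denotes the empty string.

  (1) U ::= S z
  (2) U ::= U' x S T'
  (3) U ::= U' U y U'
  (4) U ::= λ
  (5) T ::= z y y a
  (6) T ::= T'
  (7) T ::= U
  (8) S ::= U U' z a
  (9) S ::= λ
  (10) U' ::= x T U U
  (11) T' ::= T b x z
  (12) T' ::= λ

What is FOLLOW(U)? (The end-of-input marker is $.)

FIRST(U'): from U'::=x T U U we get {x}. So FIRST(U') = {x}.
FIRST(U): from U::=S z we get {x, z}; from U::=U' x S T' we get {x}; from U::=U' U y U' we get {x}; from U::=λ we get {λ}. So FIRST(U) = {λ, x, z}.
FIRST(S): from S::=U U' z a we get {x, z}; from S::=λ we get {λ}. So FIRST(S) = {λ, x, z}.
FIRST(T): from T::=z y y a we get {z}; from T::=T' we get {λ, b, x, z}; from T::=U we get {λ, x, z}. So FIRST(T) = {λ, b, x, z}.
FIRST(T'): from T'::=T b x z we get {b, x, z}; from T'::=λ we get {λ}. So FIRST(T') = {λ, b, x, z}.
FOLLOW(U) includes $ since U is the start symbol.
FOLLOW(U): in U::=U' U y U', U is followed by y U' with FIRST {y}; in T::=U, the suffix after U is empty, so FOLLOW(U) ⊇ FOLLOW(T) = {$, b, x, y, z}; in S::=U U' z a, U is followed by U' z a with FIRST {x}; in U'::=x T U U (occurrence 1), U is followed by U with FIRST {λ, x, z}; in U'::=x T U U (occurrence 1), the suffix after U is nullable, so FOLLOW(U) ⊇ FOLLOW(U') = {$, b, x, y, z}; in U'::=x T U U (occurrence 2), the suffix after U is empty, so FOLLOW(U) ⊇ FOLLOW(U') = {$, b, x, y, z}. Thus FOLLOW(U) = {$, b, x, y, z}.
FOLLOW(S): in U::=S z, S is followed by z with FIRST {z}; in U::=U' x S T', S is followed by T' with FIRST {λ, b, x, z}; in U::=U' x S T', the suffix after S is nullable, so FOLLOW(S) ⊇ FOLLOW(U) = {$, b, x, y, z}. Thus FOLLOW(S) = {$, b, x, y, z}.
FOLLOW(U'): in U::=U' x S T', U' is followed by x S T' with FIRST {x}; in U::=U' U y U' (occurrence 1), U' is followed by U y U' with FIRST {x, y, z}; in U::=U' U y U' (occurrence 2), the suffix after U' is empty, so FOLLOW(U') ⊇ FOLLOW(U) = {$, b, x, y, z}; in S::=U U' z a, U' is followed by z a with FIRST {z}. Thus FOLLOW(U') = {$, b, x, y, z}.
FOLLOW(T): in U'::=x T U U, T is followed by U U with FIRST {λ, x, z}; in U'::=x T U U, the suffix after T is nullable, so FOLLOW(T) ⊇ FOLLOW(U') = {$, b, x, y, z}; in T'::=T b x z, T is followed by b x z with FIRST {b}. Thus FOLLOW(T) = {$, b, x, y, z}.
FOLLOW(T'): in U::=U' x S T', the suffix after T' is empty, so FOLLOW(T') ⊇ FOLLOW(U) = {$, b, x, y, z}; in T::=T', the suffix after T' is empty, so FOLLOW(T') ⊇ FOLLOW(T) = {$, b, x, y, z}. Thus FOLLOW(T') = {$, b, x, y, z}.

{$, b, x, y, z}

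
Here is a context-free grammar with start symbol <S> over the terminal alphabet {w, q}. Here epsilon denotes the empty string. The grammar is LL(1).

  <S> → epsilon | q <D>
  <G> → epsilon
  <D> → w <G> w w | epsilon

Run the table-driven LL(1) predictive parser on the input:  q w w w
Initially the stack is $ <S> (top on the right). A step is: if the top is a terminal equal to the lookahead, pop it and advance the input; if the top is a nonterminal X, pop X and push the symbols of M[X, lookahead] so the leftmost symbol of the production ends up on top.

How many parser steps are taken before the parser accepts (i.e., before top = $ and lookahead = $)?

7

     Stack        Input      Action
  1  $ <S>        q w w w $  expand <S> → q <D>
  2  $ <D> q      q w w w $  match q
  3  $ <D>        w w w $    expand <D> → w <G> w w
  4  $ w w <G> w  w w w $    match w
  5  $ w w <G>    w w $      expand <G> → epsilon
  6  $ w w        w w $      match w
  7  $ w          w $        match w
Accept reached after 7 steps.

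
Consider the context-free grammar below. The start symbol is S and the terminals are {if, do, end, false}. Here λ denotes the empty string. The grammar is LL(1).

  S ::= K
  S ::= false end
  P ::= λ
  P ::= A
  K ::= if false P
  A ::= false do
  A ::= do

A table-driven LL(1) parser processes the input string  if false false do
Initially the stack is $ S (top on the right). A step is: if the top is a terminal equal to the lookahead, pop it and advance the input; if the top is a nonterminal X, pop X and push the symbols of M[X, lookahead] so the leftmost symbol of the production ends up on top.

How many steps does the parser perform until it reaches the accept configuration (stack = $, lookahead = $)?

8

     Stack         Input                Action
  1  $ S           if false false do $  expand S ::= K
  2  $ K           if false false do $  expand K ::= if false P
  3  $ P false if  if false false do $  match if
  4  $ P false     false false do $     match false
  5  $ P           false do $           expand P ::= A
  6  $ A           false do $           expand A ::= false do
  7  $ do false    false do $           match false
  8  $ do          do $                 match do
Accept reached after 8 steps.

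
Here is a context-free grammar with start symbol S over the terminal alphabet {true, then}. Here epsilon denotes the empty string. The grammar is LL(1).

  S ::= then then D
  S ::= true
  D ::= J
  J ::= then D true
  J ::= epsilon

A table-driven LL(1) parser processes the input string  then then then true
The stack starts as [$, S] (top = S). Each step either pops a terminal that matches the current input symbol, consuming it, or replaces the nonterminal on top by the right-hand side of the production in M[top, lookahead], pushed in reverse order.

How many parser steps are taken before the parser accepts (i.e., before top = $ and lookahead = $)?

step 1: stack=$ S  input=then then then true $  — expand S ::= then then D
step 2: stack=$ D then then  input=then then then true $  — match then
step 3: stack=$ D then  input=then then true $  — match then
step 4: stack=$ D  input=then true $  — expand D ::= J
step 5: stack=$ J  input=then true $  — expand J ::= then D true
step 6: stack=$ true D then  input=then true $  — match then
step 7: stack=$ true D  input=true $  — expand D ::= J
step 8: stack=$ true J  input=true $  — expand J ::= epsilon
step 9: stack=$ true  input=true $  — match true
Accept reached after 9 steps.

9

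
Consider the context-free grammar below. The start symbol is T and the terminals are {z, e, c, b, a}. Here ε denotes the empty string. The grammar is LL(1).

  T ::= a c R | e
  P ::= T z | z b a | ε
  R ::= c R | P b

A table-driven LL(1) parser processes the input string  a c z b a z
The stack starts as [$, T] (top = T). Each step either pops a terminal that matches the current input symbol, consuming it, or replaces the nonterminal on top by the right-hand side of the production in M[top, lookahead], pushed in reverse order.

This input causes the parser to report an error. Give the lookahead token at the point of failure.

z

     Stack      Input          Action
  1  $ T        a c z b a z $  expand T ::= a c R
  2  $ R c a    a c z b a z $  match a
  3  $ R c      c z b a z $    match c
  4  $ R        z b a z $      expand R ::= P b
  5  $ b P      z b a z $      expand P ::= z b a
  6  $ b a b z  z b a z $      match z
  7  $ b a b    b a z $        match b
  8  $ b a      a z $          match a
  9  $ b        z $            error: top is terminal b but lookahead is z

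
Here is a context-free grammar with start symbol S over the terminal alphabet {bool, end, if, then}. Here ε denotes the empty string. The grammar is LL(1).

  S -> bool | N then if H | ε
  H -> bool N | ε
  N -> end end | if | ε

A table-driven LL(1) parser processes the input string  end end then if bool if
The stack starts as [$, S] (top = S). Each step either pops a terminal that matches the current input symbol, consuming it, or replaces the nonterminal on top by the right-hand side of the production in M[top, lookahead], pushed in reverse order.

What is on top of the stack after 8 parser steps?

N

step 1: stack=$ S  input=end end then if bool if $  — expand S -> N then if H
step 2: stack=$ H if then N  input=end end then if bool if $  — expand N -> end end
step 3: stack=$ H if then end end  input=end end then if bool if $  — match end
step 4: stack=$ H if then end  input=end then if bool if $  — match end
step 5: stack=$ H if then  input=then if bool if $  — match then
step 6: stack=$ H if  input=if bool if $  — match if
step 7: stack=$ H  input=bool if $  — expand H -> bool N
step 8: stack=$ N bool  input=bool if $  — match bool
Stack after step 8: $ N (top = N).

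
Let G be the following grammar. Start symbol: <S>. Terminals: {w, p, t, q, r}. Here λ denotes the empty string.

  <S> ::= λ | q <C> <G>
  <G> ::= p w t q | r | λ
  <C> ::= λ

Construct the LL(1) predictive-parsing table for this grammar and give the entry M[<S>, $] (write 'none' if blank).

FIRST(<S>) = {λ, q}
FIRST(<G>) = {λ, p, r}
FIRST(<C>) = {λ}
FOLLOW(<S>) includes $ since <S> is the start symbol.
FOLLOW(<S>): <S> appears on no right-hand side. Thus FOLLOW(<S>) = {$}.
For <S> ::= λ: FIRST(λ) = {λ}, so it goes in M[<S>, t] for t ∈ {}; since λ ∈ FIRST, also for every t ∈ FOLLOW(<S>) = {$}.
For <S> ::= q <C> <G>: FIRST(q <C> <G>) = {q}, so it goes in M[<S>, t] for t ∈ {q}.

<S> ::= λ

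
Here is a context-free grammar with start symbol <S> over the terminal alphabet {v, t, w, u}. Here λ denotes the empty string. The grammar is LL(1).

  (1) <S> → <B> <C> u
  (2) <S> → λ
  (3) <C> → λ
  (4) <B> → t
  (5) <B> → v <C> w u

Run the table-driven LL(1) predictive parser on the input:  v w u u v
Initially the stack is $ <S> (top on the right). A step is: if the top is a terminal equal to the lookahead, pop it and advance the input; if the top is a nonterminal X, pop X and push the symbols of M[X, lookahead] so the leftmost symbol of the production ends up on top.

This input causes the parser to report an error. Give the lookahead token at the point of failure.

     Stack              Input        Action
  1  $ <S>              v w u u v $  expand <S> → <B> <C> u
  2  $ u <C> <B>        v w u u v $  expand <B> → v <C> w u
  3  $ u <C> u w <C> v  v w u u v $  match v
  4  $ u <C> u w <C>    w u u v $    expand <C> → λ
  5  $ u <C> u w        w u u v $    match w
  6  $ u <C> u          u u v $      match u
  7  $ u <C>            u v $        expand <C> → λ
  8  $ u                u v $        match u
  9  $                  v $          error: stack empty but input remains

v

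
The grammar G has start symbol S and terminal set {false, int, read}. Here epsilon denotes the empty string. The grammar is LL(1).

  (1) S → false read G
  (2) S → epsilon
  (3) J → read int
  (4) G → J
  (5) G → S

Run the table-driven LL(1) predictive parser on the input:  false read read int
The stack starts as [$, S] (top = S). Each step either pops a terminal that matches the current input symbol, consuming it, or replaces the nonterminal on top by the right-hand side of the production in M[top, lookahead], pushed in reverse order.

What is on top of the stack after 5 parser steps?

step 1: stack=$ S  input=false read read int $  — expand S → false read G
step 2: stack=$ G read false  input=false read read int $  — match false
step 3: stack=$ G read  input=read read int $  — match read
step 4: stack=$ G  input=read int $  — expand G → J
step 5: stack=$ J  input=read int $  — expand J → read int
Stack after step 5: $ int read (top = read).

read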